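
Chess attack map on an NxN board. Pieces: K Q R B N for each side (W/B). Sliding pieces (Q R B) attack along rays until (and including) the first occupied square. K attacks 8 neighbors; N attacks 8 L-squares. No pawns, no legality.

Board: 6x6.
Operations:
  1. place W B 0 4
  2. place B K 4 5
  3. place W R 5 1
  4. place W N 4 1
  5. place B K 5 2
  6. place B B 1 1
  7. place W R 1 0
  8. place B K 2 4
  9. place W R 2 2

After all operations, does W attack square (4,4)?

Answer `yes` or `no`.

Answer: no

Derivation:
Op 1: place WB@(0,4)
Op 2: place BK@(4,5)
Op 3: place WR@(5,1)
Op 4: place WN@(4,1)
Op 5: place BK@(5,2)
Op 6: place BB@(1,1)
Op 7: place WR@(1,0)
Op 8: place BK@(2,4)
Op 9: place WR@(2,2)
Per-piece attacks for W:
  WB@(0,4): attacks (1,5) (1,3) (2,2) [ray(1,-1) blocked at (2,2)]
  WR@(1,0): attacks (1,1) (2,0) (3,0) (4,0) (5,0) (0,0) [ray(0,1) blocked at (1,1)]
  WR@(2,2): attacks (2,3) (2,4) (2,1) (2,0) (3,2) (4,2) (5,2) (1,2) (0,2) [ray(0,1) blocked at (2,4); ray(1,0) blocked at (5,2)]
  WN@(4,1): attacks (5,3) (3,3) (2,2) (2,0)
  WR@(5,1): attacks (5,2) (5,0) (4,1) [ray(0,1) blocked at (5,2); ray(-1,0) blocked at (4,1)]
W attacks (4,4): no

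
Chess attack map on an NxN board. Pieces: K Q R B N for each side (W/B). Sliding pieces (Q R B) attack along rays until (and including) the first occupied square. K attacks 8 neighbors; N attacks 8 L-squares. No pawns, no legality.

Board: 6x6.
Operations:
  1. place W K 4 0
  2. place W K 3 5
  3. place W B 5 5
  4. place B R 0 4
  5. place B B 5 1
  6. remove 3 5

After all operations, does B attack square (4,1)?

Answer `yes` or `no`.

Op 1: place WK@(4,0)
Op 2: place WK@(3,5)
Op 3: place WB@(5,5)
Op 4: place BR@(0,4)
Op 5: place BB@(5,1)
Op 6: remove (3,5)
Per-piece attacks for B:
  BR@(0,4): attacks (0,5) (0,3) (0,2) (0,1) (0,0) (1,4) (2,4) (3,4) (4,4) (5,4)
  BB@(5,1): attacks (4,2) (3,3) (2,4) (1,5) (4,0) [ray(-1,-1) blocked at (4,0)]
B attacks (4,1): no

Answer: no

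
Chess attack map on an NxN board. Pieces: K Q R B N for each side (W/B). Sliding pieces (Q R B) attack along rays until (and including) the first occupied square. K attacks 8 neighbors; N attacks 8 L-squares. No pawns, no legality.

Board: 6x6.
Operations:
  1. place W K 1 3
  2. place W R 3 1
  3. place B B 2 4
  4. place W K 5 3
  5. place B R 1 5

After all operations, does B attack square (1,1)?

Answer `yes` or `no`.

Answer: no

Derivation:
Op 1: place WK@(1,3)
Op 2: place WR@(3,1)
Op 3: place BB@(2,4)
Op 4: place WK@(5,3)
Op 5: place BR@(1,5)
Per-piece attacks for B:
  BR@(1,5): attacks (1,4) (1,3) (2,5) (3,5) (4,5) (5,5) (0,5) [ray(0,-1) blocked at (1,3)]
  BB@(2,4): attacks (3,5) (3,3) (4,2) (5,1) (1,5) (1,3) [ray(-1,1) blocked at (1,5); ray(-1,-1) blocked at (1,3)]
B attacks (1,1): no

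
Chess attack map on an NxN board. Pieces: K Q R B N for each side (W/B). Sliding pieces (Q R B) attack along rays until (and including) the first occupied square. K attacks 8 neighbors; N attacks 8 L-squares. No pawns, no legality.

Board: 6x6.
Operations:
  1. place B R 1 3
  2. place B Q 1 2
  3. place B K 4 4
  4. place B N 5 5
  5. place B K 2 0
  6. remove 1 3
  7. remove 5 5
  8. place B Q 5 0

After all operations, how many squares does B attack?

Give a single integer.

Op 1: place BR@(1,3)
Op 2: place BQ@(1,2)
Op 3: place BK@(4,4)
Op 4: place BN@(5,5)
Op 5: place BK@(2,0)
Op 6: remove (1,3)
Op 7: remove (5,5)
Op 8: place BQ@(5,0)
Per-piece attacks for B:
  BQ@(1,2): attacks (1,3) (1,4) (1,5) (1,1) (1,0) (2,2) (3,2) (4,2) (5,2) (0,2) (2,3) (3,4) (4,5) (2,1) (3,0) (0,3) (0,1)
  BK@(2,0): attacks (2,1) (3,0) (1,0) (3,1) (1,1)
  BK@(4,4): attacks (4,5) (4,3) (5,4) (3,4) (5,5) (5,3) (3,5) (3,3)
  BQ@(5,0): attacks (5,1) (5,2) (5,3) (5,4) (5,5) (4,0) (3,0) (2,0) (4,1) (3,2) (2,3) (1,4) (0,5) [ray(-1,0) blocked at (2,0)]
Union (29 distinct): (0,1) (0,2) (0,3) (0,5) (1,0) (1,1) (1,3) (1,4) (1,5) (2,0) (2,1) (2,2) (2,3) (3,0) (3,1) (3,2) (3,3) (3,4) (3,5) (4,0) (4,1) (4,2) (4,3) (4,5) (5,1) (5,2) (5,3) (5,4) (5,5)

Answer: 29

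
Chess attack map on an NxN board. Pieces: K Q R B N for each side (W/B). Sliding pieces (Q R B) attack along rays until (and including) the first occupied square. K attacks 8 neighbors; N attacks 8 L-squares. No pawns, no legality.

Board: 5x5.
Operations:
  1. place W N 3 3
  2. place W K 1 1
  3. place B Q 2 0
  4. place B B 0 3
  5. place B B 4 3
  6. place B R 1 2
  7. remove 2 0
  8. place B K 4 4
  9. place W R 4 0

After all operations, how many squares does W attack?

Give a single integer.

Answer: 13

Derivation:
Op 1: place WN@(3,3)
Op 2: place WK@(1,1)
Op 3: place BQ@(2,0)
Op 4: place BB@(0,3)
Op 5: place BB@(4,3)
Op 6: place BR@(1,2)
Op 7: remove (2,0)
Op 8: place BK@(4,4)
Op 9: place WR@(4,0)
Per-piece attacks for W:
  WK@(1,1): attacks (1,2) (1,0) (2,1) (0,1) (2,2) (2,0) (0,2) (0,0)
  WN@(3,3): attacks (1,4) (4,1) (2,1) (1,2)
  WR@(4,0): attacks (4,1) (4,2) (4,3) (3,0) (2,0) (1,0) (0,0) [ray(0,1) blocked at (4,3)]
Union (13 distinct): (0,0) (0,1) (0,2) (1,0) (1,2) (1,4) (2,0) (2,1) (2,2) (3,0) (4,1) (4,2) (4,3)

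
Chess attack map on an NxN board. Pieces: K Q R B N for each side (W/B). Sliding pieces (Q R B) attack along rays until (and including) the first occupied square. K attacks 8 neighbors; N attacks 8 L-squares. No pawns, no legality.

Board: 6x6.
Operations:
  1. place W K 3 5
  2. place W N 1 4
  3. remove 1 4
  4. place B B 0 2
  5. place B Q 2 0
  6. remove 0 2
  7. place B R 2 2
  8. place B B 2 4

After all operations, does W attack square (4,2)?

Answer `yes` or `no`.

Op 1: place WK@(3,5)
Op 2: place WN@(1,4)
Op 3: remove (1,4)
Op 4: place BB@(0,2)
Op 5: place BQ@(2,0)
Op 6: remove (0,2)
Op 7: place BR@(2,2)
Op 8: place BB@(2,4)
Per-piece attacks for W:
  WK@(3,5): attacks (3,4) (4,5) (2,5) (4,4) (2,4)
W attacks (4,2): no

Answer: no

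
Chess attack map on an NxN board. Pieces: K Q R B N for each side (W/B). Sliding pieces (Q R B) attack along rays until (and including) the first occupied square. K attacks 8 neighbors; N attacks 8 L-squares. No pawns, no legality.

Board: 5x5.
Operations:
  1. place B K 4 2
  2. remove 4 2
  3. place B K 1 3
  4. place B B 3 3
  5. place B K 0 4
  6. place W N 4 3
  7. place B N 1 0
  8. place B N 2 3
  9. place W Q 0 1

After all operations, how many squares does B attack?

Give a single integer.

Op 1: place BK@(4,2)
Op 2: remove (4,2)
Op 3: place BK@(1,3)
Op 4: place BB@(3,3)
Op 5: place BK@(0,4)
Op 6: place WN@(4,3)
Op 7: place BN@(1,0)
Op 8: place BN@(2,3)
Op 9: place WQ@(0,1)
Per-piece attacks for B:
  BK@(0,4): attacks (0,3) (1,4) (1,3)
  BN@(1,0): attacks (2,2) (3,1) (0,2)
  BK@(1,3): attacks (1,4) (1,2) (2,3) (0,3) (2,4) (2,2) (0,4) (0,2)
  BN@(2,3): attacks (4,4) (0,4) (3,1) (4,2) (1,1) (0,2)
  BB@(3,3): attacks (4,4) (4,2) (2,4) (2,2) (1,1) (0,0)
Union (14 distinct): (0,0) (0,2) (0,3) (0,4) (1,1) (1,2) (1,3) (1,4) (2,2) (2,3) (2,4) (3,1) (4,2) (4,4)

Answer: 14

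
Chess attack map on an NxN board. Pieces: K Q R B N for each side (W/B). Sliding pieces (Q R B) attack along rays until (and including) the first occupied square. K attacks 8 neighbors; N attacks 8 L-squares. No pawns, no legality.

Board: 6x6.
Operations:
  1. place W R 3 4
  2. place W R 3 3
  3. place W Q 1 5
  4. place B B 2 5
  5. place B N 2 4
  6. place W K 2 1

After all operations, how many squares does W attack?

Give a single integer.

Answer: 23

Derivation:
Op 1: place WR@(3,4)
Op 2: place WR@(3,3)
Op 3: place WQ@(1,5)
Op 4: place BB@(2,5)
Op 5: place BN@(2,4)
Op 6: place WK@(2,1)
Per-piece attacks for W:
  WQ@(1,5): attacks (1,4) (1,3) (1,2) (1,1) (1,0) (2,5) (0,5) (2,4) (0,4) [ray(1,0) blocked at (2,5); ray(1,-1) blocked at (2,4)]
  WK@(2,1): attacks (2,2) (2,0) (3,1) (1,1) (3,2) (3,0) (1,2) (1,0)
  WR@(3,3): attacks (3,4) (3,2) (3,1) (3,0) (4,3) (5,3) (2,3) (1,3) (0,3) [ray(0,1) blocked at (3,4)]
  WR@(3,4): attacks (3,5) (3,3) (4,4) (5,4) (2,4) [ray(0,-1) blocked at (3,3); ray(-1,0) blocked at (2,4)]
Union (23 distinct): (0,3) (0,4) (0,5) (1,0) (1,1) (1,2) (1,3) (1,4) (2,0) (2,2) (2,3) (2,4) (2,5) (3,0) (3,1) (3,2) (3,3) (3,4) (3,5) (4,3) (4,4) (5,3) (5,4)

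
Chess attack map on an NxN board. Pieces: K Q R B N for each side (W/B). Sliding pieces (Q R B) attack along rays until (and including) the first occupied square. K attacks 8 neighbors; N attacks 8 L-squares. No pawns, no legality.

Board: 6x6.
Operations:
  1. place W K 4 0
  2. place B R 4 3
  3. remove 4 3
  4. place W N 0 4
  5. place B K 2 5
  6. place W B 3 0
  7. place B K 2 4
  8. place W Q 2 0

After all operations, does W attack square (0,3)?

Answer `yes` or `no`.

Answer: yes

Derivation:
Op 1: place WK@(4,0)
Op 2: place BR@(4,3)
Op 3: remove (4,3)
Op 4: place WN@(0,4)
Op 5: place BK@(2,5)
Op 6: place WB@(3,0)
Op 7: place BK@(2,4)
Op 8: place WQ@(2,0)
Per-piece attacks for W:
  WN@(0,4): attacks (2,5) (1,2) (2,3)
  WQ@(2,0): attacks (2,1) (2,2) (2,3) (2,4) (3,0) (1,0) (0,0) (3,1) (4,2) (5,3) (1,1) (0,2) [ray(0,1) blocked at (2,4); ray(1,0) blocked at (3,0)]
  WB@(3,0): attacks (4,1) (5,2) (2,1) (1,2) (0,3)
  WK@(4,0): attacks (4,1) (5,0) (3,0) (5,1) (3,1)
W attacks (0,3): yes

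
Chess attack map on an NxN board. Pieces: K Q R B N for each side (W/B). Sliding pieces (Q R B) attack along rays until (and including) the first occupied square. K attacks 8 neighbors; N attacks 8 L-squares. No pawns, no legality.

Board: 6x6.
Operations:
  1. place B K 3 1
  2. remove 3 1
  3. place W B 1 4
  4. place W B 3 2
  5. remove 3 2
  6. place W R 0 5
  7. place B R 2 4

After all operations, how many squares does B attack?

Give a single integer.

Op 1: place BK@(3,1)
Op 2: remove (3,1)
Op 3: place WB@(1,4)
Op 4: place WB@(3,2)
Op 5: remove (3,2)
Op 6: place WR@(0,5)
Op 7: place BR@(2,4)
Per-piece attacks for B:
  BR@(2,4): attacks (2,5) (2,3) (2,2) (2,1) (2,0) (3,4) (4,4) (5,4) (1,4) [ray(-1,0) blocked at (1,4)]
Union (9 distinct): (1,4) (2,0) (2,1) (2,2) (2,3) (2,5) (3,4) (4,4) (5,4)

Answer: 9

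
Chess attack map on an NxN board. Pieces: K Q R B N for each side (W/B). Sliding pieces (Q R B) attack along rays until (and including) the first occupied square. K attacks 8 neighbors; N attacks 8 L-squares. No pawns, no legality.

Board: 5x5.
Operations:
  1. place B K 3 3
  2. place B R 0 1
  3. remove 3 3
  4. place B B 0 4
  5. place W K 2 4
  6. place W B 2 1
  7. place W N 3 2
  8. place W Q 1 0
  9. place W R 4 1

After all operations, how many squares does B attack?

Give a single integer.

Answer: 10

Derivation:
Op 1: place BK@(3,3)
Op 2: place BR@(0,1)
Op 3: remove (3,3)
Op 4: place BB@(0,4)
Op 5: place WK@(2,4)
Op 6: place WB@(2,1)
Op 7: place WN@(3,2)
Op 8: place WQ@(1,0)
Op 9: place WR@(4,1)
Per-piece attacks for B:
  BR@(0,1): attacks (0,2) (0,3) (0,4) (0,0) (1,1) (2,1) [ray(0,1) blocked at (0,4); ray(1,0) blocked at (2,1)]
  BB@(0,4): attacks (1,3) (2,2) (3,1) (4,0)
Union (10 distinct): (0,0) (0,2) (0,3) (0,4) (1,1) (1,3) (2,1) (2,2) (3,1) (4,0)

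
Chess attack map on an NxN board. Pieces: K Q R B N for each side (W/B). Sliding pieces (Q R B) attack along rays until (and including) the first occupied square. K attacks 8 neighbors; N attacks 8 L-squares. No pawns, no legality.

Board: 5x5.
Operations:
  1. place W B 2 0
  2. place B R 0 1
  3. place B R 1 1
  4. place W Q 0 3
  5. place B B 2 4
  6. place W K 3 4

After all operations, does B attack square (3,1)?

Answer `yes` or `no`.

Answer: yes

Derivation:
Op 1: place WB@(2,0)
Op 2: place BR@(0,1)
Op 3: place BR@(1,1)
Op 4: place WQ@(0,3)
Op 5: place BB@(2,4)
Op 6: place WK@(3,4)
Per-piece attacks for B:
  BR@(0,1): attacks (0,2) (0,3) (0,0) (1,1) [ray(0,1) blocked at (0,3); ray(1,0) blocked at (1,1)]
  BR@(1,1): attacks (1,2) (1,3) (1,4) (1,0) (2,1) (3,1) (4,1) (0,1) [ray(-1,0) blocked at (0,1)]
  BB@(2,4): attacks (3,3) (4,2) (1,3) (0,2)
B attacks (3,1): yes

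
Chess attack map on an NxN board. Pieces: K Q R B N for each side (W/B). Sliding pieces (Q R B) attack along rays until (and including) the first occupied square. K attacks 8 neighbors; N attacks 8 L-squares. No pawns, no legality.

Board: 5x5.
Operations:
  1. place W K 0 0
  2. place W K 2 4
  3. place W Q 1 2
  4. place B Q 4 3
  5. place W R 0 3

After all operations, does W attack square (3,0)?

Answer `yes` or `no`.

Answer: yes

Derivation:
Op 1: place WK@(0,0)
Op 2: place WK@(2,4)
Op 3: place WQ@(1,2)
Op 4: place BQ@(4,3)
Op 5: place WR@(0,3)
Per-piece attacks for W:
  WK@(0,0): attacks (0,1) (1,0) (1,1)
  WR@(0,3): attacks (0,4) (0,2) (0,1) (0,0) (1,3) (2,3) (3,3) (4,3) [ray(0,-1) blocked at (0,0); ray(1,0) blocked at (4,3)]
  WQ@(1,2): attacks (1,3) (1,4) (1,1) (1,0) (2,2) (3,2) (4,2) (0,2) (2,3) (3,4) (2,1) (3,0) (0,3) (0,1) [ray(-1,1) blocked at (0,3)]
  WK@(2,4): attacks (2,3) (3,4) (1,4) (3,3) (1,3)
W attacks (3,0): yes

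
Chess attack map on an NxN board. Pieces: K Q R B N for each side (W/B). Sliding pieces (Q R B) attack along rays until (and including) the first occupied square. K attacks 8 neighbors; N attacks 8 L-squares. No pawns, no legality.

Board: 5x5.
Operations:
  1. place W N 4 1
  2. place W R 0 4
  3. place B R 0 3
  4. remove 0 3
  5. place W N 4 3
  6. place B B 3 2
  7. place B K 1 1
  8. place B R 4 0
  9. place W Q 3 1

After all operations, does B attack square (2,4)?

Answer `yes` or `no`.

Answer: no

Derivation:
Op 1: place WN@(4,1)
Op 2: place WR@(0,4)
Op 3: place BR@(0,3)
Op 4: remove (0,3)
Op 5: place WN@(4,3)
Op 6: place BB@(3,2)
Op 7: place BK@(1,1)
Op 8: place BR@(4,0)
Op 9: place WQ@(3,1)
Per-piece attacks for B:
  BK@(1,1): attacks (1,2) (1,0) (2,1) (0,1) (2,2) (2,0) (0,2) (0,0)
  BB@(3,2): attacks (4,3) (4,1) (2,3) (1,4) (2,1) (1,0) [ray(1,1) blocked at (4,3); ray(1,-1) blocked at (4,1)]
  BR@(4,0): attacks (4,1) (3,0) (2,0) (1,0) (0,0) [ray(0,1) blocked at (4,1)]
B attacks (2,4): no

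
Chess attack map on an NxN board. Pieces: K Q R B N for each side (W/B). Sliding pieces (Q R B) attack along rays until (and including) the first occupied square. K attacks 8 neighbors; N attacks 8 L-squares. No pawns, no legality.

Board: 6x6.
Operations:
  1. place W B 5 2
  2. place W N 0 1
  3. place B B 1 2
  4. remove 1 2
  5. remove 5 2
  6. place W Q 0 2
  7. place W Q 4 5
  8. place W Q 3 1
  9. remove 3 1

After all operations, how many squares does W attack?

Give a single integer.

Answer: 24

Derivation:
Op 1: place WB@(5,2)
Op 2: place WN@(0,1)
Op 3: place BB@(1,2)
Op 4: remove (1,2)
Op 5: remove (5,2)
Op 6: place WQ@(0,2)
Op 7: place WQ@(4,5)
Op 8: place WQ@(3,1)
Op 9: remove (3,1)
Per-piece attacks for W:
  WN@(0,1): attacks (1,3) (2,2) (2,0)
  WQ@(0,2): attacks (0,3) (0,4) (0,5) (0,1) (1,2) (2,2) (3,2) (4,2) (5,2) (1,3) (2,4) (3,5) (1,1) (2,0) [ray(0,-1) blocked at (0,1)]
  WQ@(4,5): attacks (4,4) (4,3) (4,2) (4,1) (4,0) (5,5) (3,5) (2,5) (1,5) (0,5) (5,4) (3,4) (2,3) (1,2) (0,1) [ray(-1,-1) blocked at (0,1)]
Union (24 distinct): (0,1) (0,3) (0,4) (0,5) (1,1) (1,2) (1,3) (1,5) (2,0) (2,2) (2,3) (2,4) (2,5) (3,2) (3,4) (3,5) (4,0) (4,1) (4,2) (4,3) (4,4) (5,2) (5,4) (5,5)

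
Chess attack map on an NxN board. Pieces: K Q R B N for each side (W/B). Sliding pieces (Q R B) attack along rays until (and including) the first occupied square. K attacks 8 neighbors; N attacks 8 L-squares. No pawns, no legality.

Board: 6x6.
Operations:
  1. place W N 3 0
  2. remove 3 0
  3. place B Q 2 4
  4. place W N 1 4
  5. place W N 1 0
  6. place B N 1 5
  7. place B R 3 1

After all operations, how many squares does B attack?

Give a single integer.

Op 1: place WN@(3,0)
Op 2: remove (3,0)
Op 3: place BQ@(2,4)
Op 4: place WN@(1,4)
Op 5: place WN@(1,0)
Op 6: place BN@(1,5)
Op 7: place BR@(3,1)
Per-piece attacks for B:
  BN@(1,5): attacks (2,3) (3,4) (0,3)
  BQ@(2,4): attacks (2,5) (2,3) (2,2) (2,1) (2,0) (3,4) (4,4) (5,4) (1,4) (3,5) (3,3) (4,2) (5,1) (1,5) (1,3) (0,2) [ray(-1,0) blocked at (1,4); ray(-1,1) blocked at (1,5)]
  BR@(3,1): attacks (3,2) (3,3) (3,4) (3,5) (3,0) (4,1) (5,1) (2,1) (1,1) (0,1)
Union (22 distinct): (0,1) (0,2) (0,3) (1,1) (1,3) (1,4) (1,5) (2,0) (2,1) (2,2) (2,3) (2,5) (3,0) (3,2) (3,3) (3,4) (3,5) (4,1) (4,2) (4,4) (5,1) (5,4)

Answer: 22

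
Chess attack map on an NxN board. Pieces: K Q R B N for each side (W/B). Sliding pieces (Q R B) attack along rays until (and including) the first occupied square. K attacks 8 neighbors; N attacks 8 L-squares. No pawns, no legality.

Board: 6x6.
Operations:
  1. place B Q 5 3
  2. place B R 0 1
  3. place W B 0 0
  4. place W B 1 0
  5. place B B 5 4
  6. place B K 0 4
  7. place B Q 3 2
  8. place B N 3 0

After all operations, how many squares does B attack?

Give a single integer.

Answer: 30

Derivation:
Op 1: place BQ@(5,3)
Op 2: place BR@(0,1)
Op 3: place WB@(0,0)
Op 4: place WB@(1,0)
Op 5: place BB@(5,4)
Op 6: place BK@(0,4)
Op 7: place BQ@(3,2)
Op 8: place BN@(3,0)
Per-piece attacks for B:
  BR@(0,1): attacks (0,2) (0,3) (0,4) (0,0) (1,1) (2,1) (3,1) (4,1) (5,1) [ray(0,1) blocked at (0,4); ray(0,-1) blocked at (0,0)]
  BK@(0,4): attacks (0,5) (0,3) (1,4) (1,5) (1,3)
  BN@(3,0): attacks (4,2) (5,1) (2,2) (1,1)
  BQ@(3,2): attacks (3,3) (3,4) (3,5) (3,1) (3,0) (4,2) (5,2) (2,2) (1,2) (0,2) (4,3) (5,4) (4,1) (5,0) (2,3) (1,4) (0,5) (2,1) (1,0) [ray(0,-1) blocked at (3,0); ray(1,1) blocked at (5,4); ray(-1,-1) blocked at (1,0)]
  BQ@(5,3): attacks (5,4) (5,2) (5,1) (5,0) (4,3) (3,3) (2,3) (1,3) (0,3) (4,4) (3,5) (4,2) (3,1) (2,0) [ray(0,1) blocked at (5,4)]
  BB@(5,4): attacks (4,5) (4,3) (3,2) [ray(-1,-1) blocked at (3,2)]
Union (30 distinct): (0,0) (0,2) (0,3) (0,4) (0,5) (1,0) (1,1) (1,2) (1,3) (1,4) (1,5) (2,0) (2,1) (2,2) (2,3) (3,0) (3,1) (3,2) (3,3) (3,4) (3,5) (4,1) (4,2) (4,3) (4,4) (4,5) (5,0) (5,1) (5,2) (5,4)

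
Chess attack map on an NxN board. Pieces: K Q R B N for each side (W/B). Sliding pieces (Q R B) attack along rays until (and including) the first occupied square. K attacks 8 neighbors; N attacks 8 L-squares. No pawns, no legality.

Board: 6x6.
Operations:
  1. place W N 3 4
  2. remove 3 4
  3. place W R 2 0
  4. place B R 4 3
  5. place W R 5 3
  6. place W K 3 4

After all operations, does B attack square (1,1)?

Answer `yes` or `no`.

Op 1: place WN@(3,4)
Op 2: remove (3,4)
Op 3: place WR@(2,0)
Op 4: place BR@(4,3)
Op 5: place WR@(5,3)
Op 6: place WK@(3,4)
Per-piece attacks for B:
  BR@(4,3): attacks (4,4) (4,5) (4,2) (4,1) (4,0) (5,3) (3,3) (2,3) (1,3) (0,3) [ray(1,0) blocked at (5,3)]
B attacks (1,1): no

Answer: no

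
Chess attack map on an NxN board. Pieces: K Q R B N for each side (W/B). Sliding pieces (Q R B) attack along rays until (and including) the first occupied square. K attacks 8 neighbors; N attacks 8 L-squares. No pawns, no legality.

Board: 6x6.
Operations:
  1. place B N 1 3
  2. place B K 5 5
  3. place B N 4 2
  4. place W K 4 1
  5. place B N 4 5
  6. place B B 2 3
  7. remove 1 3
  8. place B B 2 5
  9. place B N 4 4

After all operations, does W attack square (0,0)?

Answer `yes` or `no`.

Op 1: place BN@(1,3)
Op 2: place BK@(5,5)
Op 3: place BN@(4,2)
Op 4: place WK@(4,1)
Op 5: place BN@(4,5)
Op 6: place BB@(2,3)
Op 7: remove (1,3)
Op 8: place BB@(2,5)
Op 9: place BN@(4,4)
Per-piece attacks for W:
  WK@(4,1): attacks (4,2) (4,0) (5,1) (3,1) (5,2) (5,0) (3,2) (3,0)
W attacks (0,0): no

Answer: no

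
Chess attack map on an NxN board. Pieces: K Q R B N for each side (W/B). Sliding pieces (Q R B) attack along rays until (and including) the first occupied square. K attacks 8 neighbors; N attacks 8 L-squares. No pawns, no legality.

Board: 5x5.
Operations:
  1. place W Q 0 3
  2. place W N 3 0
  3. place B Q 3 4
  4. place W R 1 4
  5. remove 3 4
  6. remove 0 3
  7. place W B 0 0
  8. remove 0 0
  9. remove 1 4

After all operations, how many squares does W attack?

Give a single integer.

Answer: 3

Derivation:
Op 1: place WQ@(0,3)
Op 2: place WN@(3,0)
Op 3: place BQ@(3,4)
Op 4: place WR@(1,4)
Op 5: remove (3,4)
Op 6: remove (0,3)
Op 7: place WB@(0,0)
Op 8: remove (0,0)
Op 9: remove (1,4)
Per-piece attacks for W:
  WN@(3,0): attacks (4,2) (2,2) (1,1)
Union (3 distinct): (1,1) (2,2) (4,2)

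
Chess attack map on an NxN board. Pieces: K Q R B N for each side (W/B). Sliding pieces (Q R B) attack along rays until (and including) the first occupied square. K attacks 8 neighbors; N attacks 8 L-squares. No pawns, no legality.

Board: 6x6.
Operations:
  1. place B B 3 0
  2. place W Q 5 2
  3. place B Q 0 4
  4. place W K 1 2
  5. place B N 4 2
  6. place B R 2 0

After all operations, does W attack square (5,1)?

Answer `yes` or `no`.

Op 1: place BB@(3,0)
Op 2: place WQ@(5,2)
Op 3: place BQ@(0,4)
Op 4: place WK@(1,2)
Op 5: place BN@(4,2)
Op 6: place BR@(2,0)
Per-piece attacks for W:
  WK@(1,2): attacks (1,3) (1,1) (2,2) (0,2) (2,3) (2,1) (0,3) (0,1)
  WQ@(5,2): attacks (5,3) (5,4) (5,5) (5,1) (5,0) (4,2) (4,3) (3,4) (2,5) (4,1) (3,0) [ray(-1,0) blocked at (4,2); ray(-1,-1) blocked at (3,0)]
W attacks (5,1): yes

Answer: yes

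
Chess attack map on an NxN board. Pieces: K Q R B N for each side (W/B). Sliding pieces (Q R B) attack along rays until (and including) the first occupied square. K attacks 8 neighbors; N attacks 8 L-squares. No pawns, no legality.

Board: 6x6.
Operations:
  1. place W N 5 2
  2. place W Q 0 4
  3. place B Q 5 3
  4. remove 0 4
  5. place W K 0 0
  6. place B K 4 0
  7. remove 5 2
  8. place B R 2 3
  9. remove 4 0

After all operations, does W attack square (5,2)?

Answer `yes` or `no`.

Op 1: place WN@(5,2)
Op 2: place WQ@(0,4)
Op 3: place BQ@(5,3)
Op 4: remove (0,4)
Op 5: place WK@(0,0)
Op 6: place BK@(4,0)
Op 7: remove (5,2)
Op 8: place BR@(2,3)
Op 9: remove (4,0)
Per-piece attacks for W:
  WK@(0,0): attacks (0,1) (1,0) (1,1)
W attacks (5,2): no

Answer: no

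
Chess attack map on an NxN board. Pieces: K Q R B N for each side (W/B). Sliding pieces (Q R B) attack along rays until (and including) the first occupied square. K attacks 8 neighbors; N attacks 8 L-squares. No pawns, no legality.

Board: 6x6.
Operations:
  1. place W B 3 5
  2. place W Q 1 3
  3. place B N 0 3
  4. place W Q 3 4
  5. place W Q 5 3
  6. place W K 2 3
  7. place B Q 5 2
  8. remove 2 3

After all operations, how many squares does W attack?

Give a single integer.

Op 1: place WB@(3,5)
Op 2: place WQ@(1,3)
Op 3: place BN@(0,3)
Op 4: place WQ@(3,4)
Op 5: place WQ@(5,3)
Op 6: place WK@(2,3)
Op 7: place BQ@(5,2)
Op 8: remove (2,3)
Per-piece attacks for W:
  WQ@(1,3): attacks (1,4) (1,5) (1,2) (1,1) (1,0) (2,3) (3,3) (4,3) (5,3) (0,3) (2,4) (3,5) (2,2) (3,1) (4,0) (0,4) (0,2) [ray(1,0) blocked at (5,3); ray(-1,0) blocked at (0,3); ray(1,1) blocked at (3,5)]
  WQ@(3,4): attacks (3,5) (3,3) (3,2) (3,1) (3,0) (4,4) (5,4) (2,4) (1,4) (0,4) (4,5) (4,3) (5,2) (2,5) (2,3) (1,2) (0,1) [ray(0,1) blocked at (3,5); ray(1,-1) blocked at (5,2)]
  WB@(3,5): attacks (4,4) (5,3) (2,4) (1,3) [ray(1,-1) blocked at (5,3); ray(-1,-1) blocked at (1,3)]
  WQ@(5,3): attacks (5,4) (5,5) (5,2) (4,3) (3,3) (2,3) (1,3) (4,4) (3,5) (4,2) (3,1) (2,0) [ray(0,-1) blocked at (5,2); ray(-1,0) blocked at (1,3); ray(-1,1) blocked at (3,5)]
Union (29 distinct): (0,1) (0,2) (0,3) (0,4) (1,0) (1,1) (1,2) (1,3) (1,4) (1,5) (2,0) (2,2) (2,3) (2,4) (2,5) (3,0) (3,1) (3,2) (3,3) (3,5) (4,0) (4,2) (4,3) (4,4) (4,5) (5,2) (5,3) (5,4) (5,5)

Answer: 29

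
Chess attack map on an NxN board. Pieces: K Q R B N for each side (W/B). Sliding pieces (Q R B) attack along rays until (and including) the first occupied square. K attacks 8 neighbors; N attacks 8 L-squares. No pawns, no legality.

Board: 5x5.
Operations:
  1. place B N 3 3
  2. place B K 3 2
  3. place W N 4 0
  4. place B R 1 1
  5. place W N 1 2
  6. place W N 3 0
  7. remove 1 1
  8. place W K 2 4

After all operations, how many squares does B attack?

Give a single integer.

Op 1: place BN@(3,3)
Op 2: place BK@(3,2)
Op 3: place WN@(4,0)
Op 4: place BR@(1,1)
Op 5: place WN@(1,2)
Op 6: place WN@(3,0)
Op 7: remove (1,1)
Op 8: place WK@(2,4)
Per-piece attacks for B:
  BK@(3,2): attacks (3,3) (3,1) (4,2) (2,2) (4,3) (4,1) (2,3) (2,1)
  BN@(3,3): attacks (1,4) (4,1) (2,1) (1,2)
Union (10 distinct): (1,2) (1,4) (2,1) (2,2) (2,3) (3,1) (3,3) (4,1) (4,2) (4,3)

Answer: 10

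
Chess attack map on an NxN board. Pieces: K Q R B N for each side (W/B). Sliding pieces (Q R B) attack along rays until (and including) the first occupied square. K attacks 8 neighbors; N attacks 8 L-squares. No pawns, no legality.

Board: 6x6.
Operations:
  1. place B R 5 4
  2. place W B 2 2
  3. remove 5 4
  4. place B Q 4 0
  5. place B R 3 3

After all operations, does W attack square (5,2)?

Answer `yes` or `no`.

Answer: no

Derivation:
Op 1: place BR@(5,4)
Op 2: place WB@(2,2)
Op 3: remove (5,4)
Op 4: place BQ@(4,0)
Op 5: place BR@(3,3)
Per-piece attacks for W:
  WB@(2,2): attacks (3,3) (3,1) (4,0) (1,3) (0,4) (1,1) (0,0) [ray(1,1) blocked at (3,3); ray(1,-1) blocked at (4,0)]
W attacks (5,2): no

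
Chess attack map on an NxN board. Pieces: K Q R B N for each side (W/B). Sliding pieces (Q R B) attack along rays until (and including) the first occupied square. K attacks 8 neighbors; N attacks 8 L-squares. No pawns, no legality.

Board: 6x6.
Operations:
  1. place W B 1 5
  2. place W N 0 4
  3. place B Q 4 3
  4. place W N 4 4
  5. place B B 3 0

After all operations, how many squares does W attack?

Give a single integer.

Answer: 10

Derivation:
Op 1: place WB@(1,5)
Op 2: place WN@(0,4)
Op 3: place BQ@(4,3)
Op 4: place WN@(4,4)
Op 5: place BB@(3,0)
Per-piece attacks for W:
  WN@(0,4): attacks (2,5) (1,2) (2,3)
  WB@(1,5): attacks (2,4) (3,3) (4,2) (5,1) (0,4) [ray(-1,-1) blocked at (0,4)]
  WN@(4,4): attacks (2,5) (5,2) (3,2) (2,3)
Union (10 distinct): (0,4) (1,2) (2,3) (2,4) (2,5) (3,2) (3,3) (4,2) (5,1) (5,2)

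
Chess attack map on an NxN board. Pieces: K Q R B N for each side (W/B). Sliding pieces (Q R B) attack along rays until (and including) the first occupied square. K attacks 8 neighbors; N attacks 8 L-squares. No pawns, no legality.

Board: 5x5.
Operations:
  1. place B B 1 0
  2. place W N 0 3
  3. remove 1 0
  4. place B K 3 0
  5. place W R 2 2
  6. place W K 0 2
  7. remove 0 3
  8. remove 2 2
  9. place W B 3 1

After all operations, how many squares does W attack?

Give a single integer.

Op 1: place BB@(1,0)
Op 2: place WN@(0,3)
Op 3: remove (1,0)
Op 4: place BK@(3,0)
Op 5: place WR@(2,2)
Op 6: place WK@(0,2)
Op 7: remove (0,3)
Op 8: remove (2,2)
Op 9: place WB@(3,1)
Per-piece attacks for W:
  WK@(0,2): attacks (0,3) (0,1) (1,2) (1,3) (1,1)
  WB@(3,1): attacks (4,2) (4,0) (2,2) (1,3) (0,4) (2,0)
Union (10 distinct): (0,1) (0,3) (0,4) (1,1) (1,2) (1,3) (2,0) (2,2) (4,0) (4,2)

Answer: 10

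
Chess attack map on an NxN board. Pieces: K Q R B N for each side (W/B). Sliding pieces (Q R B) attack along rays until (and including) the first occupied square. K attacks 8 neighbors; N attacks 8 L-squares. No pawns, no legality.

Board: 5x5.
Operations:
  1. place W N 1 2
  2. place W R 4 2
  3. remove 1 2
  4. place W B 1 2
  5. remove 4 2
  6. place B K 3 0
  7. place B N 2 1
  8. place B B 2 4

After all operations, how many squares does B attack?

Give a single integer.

Answer: 10

Derivation:
Op 1: place WN@(1,2)
Op 2: place WR@(4,2)
Op 3: remove (1,2)
Op 4: place WB@(1,2)
Op 5: remove (4,2)
Op 6: place BK@(3,0)
Op 7: place BN@(2,1)
Op 8: place BB@(2,4)
Per-piece attacks for B:
  BN@(2,1): attacks (3,3) (4,2) (1,3) (0,2) (4,0) (0,0)
  BB@(2,4): attacks (3,3) (4,2) (1,3) (0,2)
  BK@(3,0): attacks (3,1) (4,0) (2,0) (4,1) (2,1)
Union (10 distinct): (0,0) (0,2) (1,3) (2,0) (2,1) (3,1) (3,3) (4,0) (4,1) (4,2)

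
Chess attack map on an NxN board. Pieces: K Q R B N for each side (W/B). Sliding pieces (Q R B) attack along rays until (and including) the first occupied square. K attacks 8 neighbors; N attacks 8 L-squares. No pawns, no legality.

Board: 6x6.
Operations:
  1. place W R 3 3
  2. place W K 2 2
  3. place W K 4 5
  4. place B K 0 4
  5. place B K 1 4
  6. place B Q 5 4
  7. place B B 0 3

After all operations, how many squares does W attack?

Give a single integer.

Answer: 17

Derivation:
Op 1: place WR@(3,3)
Op 2: place WK@(2,2)
Op 3: place WK@(4,5)
Op 4: place BK@(0,4)
Op 5: place BK@(1,4)
Op 6: place BQ@(5,4)
Op 7: place BB@(0,3)
Per-piece attacks for W:
  WK@(2,2): attacks (2,3) (2,1) (3,2) (1,2) (3,3) (3,1) (1,3) (1,1)
  WR@(3,3): attacks (3,4) (3,5) (3,2) (3,1) (3,0) (4,3) (5,3) (2,3) (1,3) (0,3) [ray(-1,0) blocked at (0,3)]
  WK@(4,5): attacks (4,4) (5,5) (3,5) (5,4) (3,4)
Union (17 distinct): (0,3) (1,1) (1,2) (1,3) (2,1) (2,3) (3,0) (3,1) (3,2) (3,3) (3,4) (3,5) (4,3) (4,4) (5,3) (5,4) (5,5)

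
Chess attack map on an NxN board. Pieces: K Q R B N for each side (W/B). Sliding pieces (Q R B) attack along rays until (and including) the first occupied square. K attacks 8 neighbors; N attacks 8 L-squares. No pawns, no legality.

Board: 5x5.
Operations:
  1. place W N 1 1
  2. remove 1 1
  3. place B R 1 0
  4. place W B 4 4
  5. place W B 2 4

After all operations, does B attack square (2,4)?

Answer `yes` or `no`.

Op 1: place WN@(1,1)
Op 2: remove (1,1)
Op 3: place BR@(1,0)
Op 4: place WB@(4,4)
Op 5: place WB@(2,4)
Per-piece attacks for B:
  BR@(1,0): attacks (1,1) (1,2) (1,3) (1,4) (2,0) (3,0) (4,0) (0,0)
B attacks (2,4): no

Answer: no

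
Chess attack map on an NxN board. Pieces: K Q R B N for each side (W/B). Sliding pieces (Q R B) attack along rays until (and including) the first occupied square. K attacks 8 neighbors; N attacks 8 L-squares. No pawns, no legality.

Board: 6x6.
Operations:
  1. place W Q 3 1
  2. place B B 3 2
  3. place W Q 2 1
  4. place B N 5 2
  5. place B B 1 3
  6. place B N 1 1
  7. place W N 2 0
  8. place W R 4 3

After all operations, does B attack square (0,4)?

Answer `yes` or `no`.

Answer: yes

Derivation:
Op 1: place WQ@(3,1)
Op 2: place BB@(3,2)
Op 3: place WQ@(2,1)
Op 4: place BN@(5,2)
Op 5: place BB@(1,3)
Op 6: place BN@(1,1)
Op 7: place WN@(2,0)
Op 8: place WR@(4,3)
Per-piece attacks for B:
  BN@(1,1): attacks (2,3) (3,2) (0,3) (3,0)
  BB@(1,3): attacks (2,4) (3,5) (2,2) (3,1) (0,4) (0,2) [ray(1,-1) blocked at (3,1)]
  BB@(3,2): attacks (4,3) (4,1) (5,0) (2,3) (1,4) (0,5) (2,1) [ray(1,1) blocked at (4,3); ray(-1,-1) blocked at (2,1)]
  BN@(5,2): attacks (4,4) (3,3) (4,0) (3,1)
B attacks (0,4): yes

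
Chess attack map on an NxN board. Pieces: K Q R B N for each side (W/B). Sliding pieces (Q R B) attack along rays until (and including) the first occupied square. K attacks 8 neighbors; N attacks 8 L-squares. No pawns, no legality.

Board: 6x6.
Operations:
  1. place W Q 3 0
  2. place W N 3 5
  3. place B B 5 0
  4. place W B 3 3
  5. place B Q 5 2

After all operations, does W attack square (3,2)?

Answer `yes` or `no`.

Op 1: place WQ@(3,0)
Op 2: place WN@(3,5)
Op 3: place BB@(5,0)
Op 4: place WB@(3,3)
Op 5: place BQ@(5,2)
Per-piece attacks for W:
  WQ@(3,0): attacks (3,1) (3,2) (3,3) (4,0) (5,0) (2,0) (1,0) (0,0) (4,1) (5,2) (2,1) (1,2) (0,3) [ray(0,1) blocked at (3,3); ray(1,0) blocked at (5,0); ray(1,1) blocked at (5,2)]
  WB@(3,3): attacks (4,4) (5,5) (4,2) (5,1) (2,4) (1,5) (2,2) (1,1) (0,0)
  WN@(3,5): attacks (4,3) (5,4) (2,3) (1,4)
W attacks (3,2): yes

Answer: yes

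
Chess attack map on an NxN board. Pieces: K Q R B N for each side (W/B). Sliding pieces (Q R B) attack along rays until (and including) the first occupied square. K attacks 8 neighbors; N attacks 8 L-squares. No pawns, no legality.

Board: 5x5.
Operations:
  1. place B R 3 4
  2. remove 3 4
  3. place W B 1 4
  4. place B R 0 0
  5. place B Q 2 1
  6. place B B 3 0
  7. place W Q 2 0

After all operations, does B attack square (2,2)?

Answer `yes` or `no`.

Op 1: place BR@(3,4)
Op 2: remove (3,4)
Op 3: place WB@(1,4)
Op 4: place BR@(0,0)
Op 5: place BQ@(2,1)
Op 6: place BB@(3,0)
Op 7: place WQ@(2,0)
Per-piece attacks for B:
  BR@(0,0): attacks (0,1) (0,2) (0,3) (0,4) (1,0) (2,0) [ray(1,0) blocked at (2,0)]
  BQ@(2,1): attacks (2,2) (2,3) (2,4) (2,0) (3,1) (4,1) (1,1) (0,1) (3,2) (4,3) (3,0) (1,2) (0,3) (1,0) [ray(0,-1) blocked at (2,0); ray(1,-1) blocked at (3,0)]
  BB@(3,0): attacks (4,1) (2,1) [ray(-1,1) blocked at (2,1)]
B attacks (2,2): yes

Answer: yes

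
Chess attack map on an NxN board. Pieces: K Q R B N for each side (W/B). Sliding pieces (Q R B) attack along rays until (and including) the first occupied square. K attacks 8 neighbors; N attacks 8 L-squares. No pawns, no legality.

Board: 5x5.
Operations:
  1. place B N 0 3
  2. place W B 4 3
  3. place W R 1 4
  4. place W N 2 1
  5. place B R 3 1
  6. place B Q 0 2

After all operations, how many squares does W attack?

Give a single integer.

Answer: 15

Derivation:
Op 1: place BN@(0,3)
Op 2: place WB@(4,3)
Op 3: place WR@(1,4)
Op 4: place WN@(2,1)
Op 5: place BR@(3,1)
Op 6: place BQ@(0,2)
Per-piece attacks for W:
  WR@(1,4): attacks (1,3) (1,2) (1,1) (1,0) (2,4) (3,4) (4,4) (0,4)
  WN@(2,1): attacks (3,3) (4,2) (1,3) (0,2) (4,0) (0,0)
  WB@(4,3): attacks (3,4) (3,2) (2,1) [ray(-1,-1) blocked at (2,1)]
Union (15 distinct): (0,0) (0,2) (0,4) (1,0) (1,1) (1,2) (1,3) (2,1) (2,4) (3,2) (3,3) (3,4) (4,0) (4,2) (4,4)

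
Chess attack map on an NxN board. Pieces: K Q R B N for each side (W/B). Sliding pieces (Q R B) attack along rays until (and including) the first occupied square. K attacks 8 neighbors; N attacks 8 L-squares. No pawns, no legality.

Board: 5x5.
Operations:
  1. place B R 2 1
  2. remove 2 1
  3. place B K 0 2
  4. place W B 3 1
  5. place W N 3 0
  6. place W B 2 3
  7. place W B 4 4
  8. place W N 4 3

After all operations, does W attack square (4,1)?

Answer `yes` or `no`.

Op 1: place BR@(2,1)
Op 2: remove (2,1)
Op 3: place BK@(0,2)
Op 4: place WB@(3,1)
Op 5: place WN@(3,0)
Op 6: place WB@(2,3)
Op 7: place WB@(4,4)
Op 8: place WN@(4,3)
Per-piece attacks for W:
  WB@(2,3): attacks (3,4) (3,2) (4,1) (1,4) (1,2) (0,1)
  WN@(3,0): attacks (4,2) (2,2) (1,1)
  WB@(3,1): attacks (4,2) (4,0) (2,2) (1,3) (0,4) (2,0)
  WN@(4,3): attacks (2,4) (3,1) (2,2)
  WB@(4,4): attacks (3,3) (2,2) (1,1) (0,0)
W attacks (4,1): yes

Answer: yes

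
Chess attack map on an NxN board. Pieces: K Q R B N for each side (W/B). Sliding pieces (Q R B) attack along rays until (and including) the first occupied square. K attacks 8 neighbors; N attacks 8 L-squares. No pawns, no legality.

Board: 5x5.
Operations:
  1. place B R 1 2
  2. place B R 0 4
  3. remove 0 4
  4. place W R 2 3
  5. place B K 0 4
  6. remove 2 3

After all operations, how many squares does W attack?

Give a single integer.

Op 1: place BR@(1,2)
Op 2: place BR@(0,4)
Op 3: remove (0,4)
Op 4: place WR@(2,3)
Op 5: place BK@(0,4)
Op 6: remove (2,3)
Per-piece attacks for W:
Union (0 distinct): (none)

Answer: 0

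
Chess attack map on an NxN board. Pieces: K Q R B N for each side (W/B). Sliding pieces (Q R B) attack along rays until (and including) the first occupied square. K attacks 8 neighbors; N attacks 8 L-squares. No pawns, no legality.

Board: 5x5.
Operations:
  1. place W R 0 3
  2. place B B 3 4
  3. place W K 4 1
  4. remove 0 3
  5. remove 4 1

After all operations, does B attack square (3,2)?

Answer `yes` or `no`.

Answer: no

Derivation:
Op 1: place WR@(0,3)
Op 2: place BB@(3,4)
Op 3: place WK@(4,1)
Op 4: remove (0,3)
Op 5: remove (4,1)
Per-piece attacks for B:
  BB@(3,4): attacks (4,3) (2,3) (1,2) (0,1)
B attacks (3,2): no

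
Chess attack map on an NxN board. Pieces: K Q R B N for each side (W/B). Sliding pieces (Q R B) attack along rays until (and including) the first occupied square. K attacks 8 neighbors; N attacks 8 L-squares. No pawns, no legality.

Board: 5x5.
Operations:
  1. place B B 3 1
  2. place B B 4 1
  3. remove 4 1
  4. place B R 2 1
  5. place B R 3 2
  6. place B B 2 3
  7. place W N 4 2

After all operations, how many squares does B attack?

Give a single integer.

Op 1: place BB@(3,1)
Op 2: place BB@(4,1)
Op 3: remove (4,1)
Op 4: place BR@(2,1)
Op 5: place BR@(3,2)
Op 6: place BB@(2,3)
Op 7: place WN@(4,2)
Per-piece attacks for B:
  BR@(2,1): attacks (2,2) (2,3) (2,0) (3,1) (1,1) (0,1) [ray(0,1) blocked at (2,3); ray(1,0) blocked at (3,1)]
  BB@(2,3): attacks (3,4) (3,2) (1,4) (1,2) (0,1) [ray(1,-1) blocked at (3,2)]
  BB@(3,1): attacks (4,2) (4,0) (2,2) (1,3) (0,4) (2,0) [ray(1,1) blocked at (4,2)]
  BR@(3,2): attacks (3,3) (3,4) (3,1) (4,2) (2,2) (1,2) (0,2) [ray(0,-1) blocked at (3,1); ray(1,0) blocked at (4,2)]
Union (16 distinct): (0,1) (0,2) (0,4) (1,1) (1,2) (1,3) (1,4) (2,0) (2,2) (2,3) (3,1) (3,2) (3,3) (3,4) (4,0) (4,2)

Answer: 16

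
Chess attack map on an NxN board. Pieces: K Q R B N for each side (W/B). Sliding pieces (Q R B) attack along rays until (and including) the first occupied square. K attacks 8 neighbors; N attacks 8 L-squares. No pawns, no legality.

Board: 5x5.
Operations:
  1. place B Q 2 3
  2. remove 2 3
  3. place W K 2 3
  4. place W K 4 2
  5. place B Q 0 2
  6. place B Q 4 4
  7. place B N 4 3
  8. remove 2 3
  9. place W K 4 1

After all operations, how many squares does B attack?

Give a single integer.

Op 1: place BQ@(2,3)
Op 2: remove (2,3)
Op 3: place WK@(2,3)
Op 4: place WK@(4,2)
Op 5: place BQ@(0,2)
Op 6: place BQ@(4,4)
Op 7: place BN@(4,3)
Op 8: remove (2,3)
Op 9: place WK@(4,1)
Per-piece attacks for B:
  BQ@(0,2): attacks (0,3) (0,4) (0,1) (0,0) (1,2) (2,2) (3,2) (4,2) (1,3) (2,4) (1,1) (2,0) [ray(1,0) blocked at (4,2)]
  BN@(4,3): attacks (2,4) (3,1) (2,2)
  BQ@(4,4): attacks (4,3) (3,4) (2,4) (1,4) (0,4) (3,3) (2,2) (1,1) (0,0) [ray(0,-1) blocked at (4,3)]
Union (17 distinct): (0,0) (0,1) (0,3) (0,4) (1,1) (1,2) (1,3) (1,4) (2,0) (2,2) (2,4) (3,1) (3,2) (3,3) (3,4) (4,2) (4,3)

Answer: 17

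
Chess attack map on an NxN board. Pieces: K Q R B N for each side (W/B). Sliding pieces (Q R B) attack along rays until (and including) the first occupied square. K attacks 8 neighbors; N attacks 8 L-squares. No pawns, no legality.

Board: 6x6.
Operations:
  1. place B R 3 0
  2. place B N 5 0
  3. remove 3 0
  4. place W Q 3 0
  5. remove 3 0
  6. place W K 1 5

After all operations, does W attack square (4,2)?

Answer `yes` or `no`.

Answer: no

Derivation:
Op 1: place BR@(3,0)
Op 2: place BN@(5,0)
Op 3: remove (3,0)
Op 4: place WQ@(3,0)
Op 5: remove (3,0)
Op 6: place WK@(1,5)
Per-piece attacks for W:
  WK@(1,5): attacks (1,4) (2,5) (0,5) (2,4) (0,4)
W attacks (4,2): no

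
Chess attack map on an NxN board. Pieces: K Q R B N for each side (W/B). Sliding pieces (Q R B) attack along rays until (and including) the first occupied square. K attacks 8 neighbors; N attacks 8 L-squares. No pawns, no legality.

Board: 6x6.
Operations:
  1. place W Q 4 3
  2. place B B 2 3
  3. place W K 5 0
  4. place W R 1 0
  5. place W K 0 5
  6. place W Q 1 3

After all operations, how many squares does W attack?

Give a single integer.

Op 1: place WQ@(4,3)
Op 2: place BB@(2,3)
Op 3: place WK@(5,0)
Op 4: place WR@(1,0)
Op 5: place WK@(0,5)
Op 6: place WQ@(1,3)
Per-piece attacks for W:
  WK@(0,5): attacks (0,4) (1,5) (1,4)
  WR@(1,0): attacks (1,1) (1,2) (1,3) (2,0) (3,0) (4,0) (5,0) (0,0) [ray(0,1) blocked at (1,3); ray(1,0) blocked at (5,0)]
  WQ@(1,3): attacks (1,4) (1,5) (1,2) (1,1) (1,0) (2,3) (0,3) (2,4) (3,5) (2,2) (3,1) (4,0) (0,4) (0,2) [ray(0,-1) blocked at (1,0); ray(1,0) blocked at (2,3)]
  WQ@(4,3): attacks (4,4) (4,5) (4,2) (4,1) (4,0) (5,3) (3,3) (2,3) (5,4) (5,2) (3,4) (2,5) (3,2) (2,1) (1,0) [ray(-1,0) blocked at (2,3); ray(-1,-1) blocked at (1,0)]
  WK@(5,0): attacks (5,1) (4,0) (4,1)
Union (32 distinct): (0,0) (0,2) (0,3) (0,4) (1,0) (1,1) (1,2) (1,3) (1,4) (1,5) (2,0) (2,1) (2,2) (2,3) (2,4) (2,5) (3,0) (3,1) (3,2) (3,3) (3,4) (3,5) (4,0) (4,1) (4,2) (4,4) (4,5) (5,0) (5,1) (5,2) (5,3) (5,4)

Answer: 32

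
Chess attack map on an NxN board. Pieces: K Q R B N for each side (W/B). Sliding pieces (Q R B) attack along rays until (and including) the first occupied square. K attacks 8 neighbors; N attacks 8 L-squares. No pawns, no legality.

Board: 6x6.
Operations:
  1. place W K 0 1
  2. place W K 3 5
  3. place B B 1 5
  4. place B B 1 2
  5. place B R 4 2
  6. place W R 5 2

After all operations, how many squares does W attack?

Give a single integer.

Answer: 16

Derivation:
Op 1: place WK@(0,1)
Op 2: place WK@(3,5)
Op 3: place BB@(1,5)
Op 4: place BB@(1,2)
Op 5: place BR@(4,2)
Op 6: place WR@(5,2)
Per-piece attacks for W:
  WK@(0,1): attacks (0,2) (0,0) (1,1) (1,2) (1,0)
  WK@(3,5): attacks (3,4) (4,5) (2,5) (4,4) (2,4)
  WR@(5,2): attacks (5,3) (5,4) (5,5) (5,1) (5,0) (4,2) [ray(-1,0) blocked at (4,2)]
Union (16 distinct): (0,0) (0,2) (1,0) (1,1) (1,2) (2,4) (2,5) (3,4) (4,2) (4,4) (4,5) (5,0) (5,1) (5,3) (5,4) (5,5)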